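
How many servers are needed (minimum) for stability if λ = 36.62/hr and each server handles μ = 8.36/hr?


Stability requires cμ > λ ⇔ c > λ/μ.
λ/μ = 36.62/8.36 = 4.3804
Minimum integer c = ⌊4.3804⌋ + 1 = 5
Check: 5·8.36 = 41.80 > 36.62, while 4·8.36 = 33.44 ≤ 36.62

Final: 5 servers


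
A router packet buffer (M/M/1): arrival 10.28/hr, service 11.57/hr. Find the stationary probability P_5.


ρ = 10.28/11.57 = 0.8885
P_n = (1−ρ)·ρ^n = (1 − 0.8885)·0.8885^5 = 0.1115·0.553731 = 0.061738

Final: 0.061738


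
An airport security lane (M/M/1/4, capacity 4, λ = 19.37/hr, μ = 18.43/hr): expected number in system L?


ρ = 19.37/18.43 = 1.0510
L = ρ[1 − (K+1)ρ^K + Kρ^(K+1)] / [(1−ρ)(1−ρ^(K+1))]
Numerator: 1.0510·(1 − 5·1.220161 + 4·1.282394) = 0.030238
Denominator: (-0.05100)·(-0.282394) = 0.014403
L = 0.030238/0.014403 = 2.0994

Final: 2.0994


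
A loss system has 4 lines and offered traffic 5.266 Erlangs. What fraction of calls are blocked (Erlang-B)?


B(c,a) = (a^c/c!) / Σ_{k=0}^{c} a^k/k!
a^4/4! = 32.041451
Σ terms (k=0..4): 1.00000 + 5.26600 + 13.86538 + 24.33836 + 32.04145 = 76.511189
B = 32.041451/76.511189 = 0.418781

Final: 0.418781


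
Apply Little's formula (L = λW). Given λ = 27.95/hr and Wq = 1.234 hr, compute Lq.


Lq = λWq = 27.95·1.234 = 34.4903

Final: 34.4903


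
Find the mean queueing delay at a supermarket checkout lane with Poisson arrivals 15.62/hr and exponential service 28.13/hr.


ρ = 15.62/28.13 = 0.5553
Wq = ρ/(μ−λ) = 0.5553/(28.13 − 15.62) = 0.5553/12.51 = 0.04439 hr

Final: 0.04439 hr


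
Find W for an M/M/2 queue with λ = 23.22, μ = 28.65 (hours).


a = 0.8105; ρ = 0.4052; P₀ = 0.423249
Lq = P₀·a^c·ρ/(c!(1−ρ)²) = 0.15924
Wq = Lq/λ = 0.15924/23.22 = 0.006858 hr
W = Wq + 1/μ = 0.006858 + 0.03490 = 0.04176 hr

Final: 0.04176 hr


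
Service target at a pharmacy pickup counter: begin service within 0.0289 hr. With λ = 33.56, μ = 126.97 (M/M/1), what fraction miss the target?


ρ = 33.56/126.97 = 0.2643
P(Wq > t) = ρ·e^{−(μ−λ)t} = 0.2643·e^{−2.6995}
= 0.2643·0.067236 = 0.017771

Final: 0.017771


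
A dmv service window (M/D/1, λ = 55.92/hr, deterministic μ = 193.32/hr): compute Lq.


ρ = 55.92/193.32 = 0.2893
M/D/1: Lq = ρ²/(2(1−ρ)) = 0.08367/(2·0.7107) = 0.05886

Final: 0.05886


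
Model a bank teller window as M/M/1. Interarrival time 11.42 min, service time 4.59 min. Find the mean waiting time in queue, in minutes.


λ = 60/11.42 = 5.2539 /hr
μ = 60/4.59 = 13.0719 /hr
ρ = λ/μ = 5.2539/13.0719 = 0.4019
Wq = ρ/(μ−λ) = 0.4019/(13.0719−5.2539) = 0.05141 hr
In minutes: 0.05141·60 = 3.085 min

Final: 3.085 min


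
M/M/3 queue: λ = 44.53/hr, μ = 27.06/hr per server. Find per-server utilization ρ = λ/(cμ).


ρ = λ/(cμ) = 44.53/(3·27.06) = 44.53/81.18 = 0.5485

Final: 0.5485


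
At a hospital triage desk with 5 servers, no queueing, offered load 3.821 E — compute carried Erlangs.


B(5,3.821) = 0.183008 (Erlang-B)
Carried load = a(1 − B) = 3.821·(1 − 0.183008) = 3.821·0.816992 = 3.1217 E

Final: 3.1217 Erlangs


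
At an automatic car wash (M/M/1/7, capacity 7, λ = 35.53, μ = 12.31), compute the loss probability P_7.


ρ = λ/μ = 35.53/12.31 = 2.8863
P_K = (1−ρ)ρ^K/(1−ρ^(K+1)) = (-1.8863·1668.630132)/(1 − 4816.119302)
= -3147.489170/-4815.119302 = 0.653668

Final: 0.653668


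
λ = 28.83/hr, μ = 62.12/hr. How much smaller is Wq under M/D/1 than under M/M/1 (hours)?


ρ = 28.83/62.12 = 0.4641
Wq(M/M/1) = ρ/(μ−λ) = 0.4641/33.29 = 0.01394 hr
Wq(M/D/1) = ρ/(2(μ−λ)) = 0.006971 hr
Savings = 0.01394 − 0.006971 = 0.006971 hr

Final: 0.006971 hr


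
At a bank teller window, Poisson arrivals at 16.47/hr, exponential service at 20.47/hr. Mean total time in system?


W = 1/(μ−λ) = 1/(20.47 − 16.47) = 1/4.00 = 0.2500 hr

Final: 0.2500 hr


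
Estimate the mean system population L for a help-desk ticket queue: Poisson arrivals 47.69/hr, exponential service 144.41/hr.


ρ = λ/μ = 47.69/144.41 = 0.3302
L = ρ/(1−ρ) = 0.3302/(1 − 0.3302) = 0.3302/0.6698 = 0.4931

Final: 0.4931


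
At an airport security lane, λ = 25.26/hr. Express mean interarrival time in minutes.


Mean interarrival time = 1/λ = 1/25.26 hour = 0.03959 hour
In minutes: 0.03959 × 60 = 2.3753 min

Final: 2.3753 min


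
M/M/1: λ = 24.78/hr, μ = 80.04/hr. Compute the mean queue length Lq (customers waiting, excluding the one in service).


ρ = 24.78/80.04 = 0.3096
Lq = ρ²/(1−ρ) = 0.09585/0.6904 = 0.1388

Final: 0.1388


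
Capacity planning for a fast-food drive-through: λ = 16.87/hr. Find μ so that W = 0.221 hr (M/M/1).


W = 1/(μ−λ) ⇒ μ − λ = 1/W = 1/0.221 = 4.5249
μ = λ + 1/W = 16.87 + 4.5249 = 21.3949 per hr

Final: 21.3949 /hr


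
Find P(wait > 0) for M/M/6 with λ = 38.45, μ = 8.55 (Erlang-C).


a = λ/μ = 4.4971; ρ = a/6 = 0.7495
P₀ = 0.009174 (from M/M/c formula)
C(c,a) = [a^c/(c!(1−ρ))]·P₀ = [8271.44481/(720·0.2505)]·0.009174
= 45.86307·0.009174 = 0.420766

Final: 0.420766


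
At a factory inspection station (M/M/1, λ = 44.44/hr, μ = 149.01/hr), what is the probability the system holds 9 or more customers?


ρ = 44.44/149.01 = 0.2982
P(N ≥ n) = ρ^n = 0.2982^9 = 0.00001866

Final: 0.00001866


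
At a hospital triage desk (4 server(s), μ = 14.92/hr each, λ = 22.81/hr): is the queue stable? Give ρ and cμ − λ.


Total capacity cμ = 4·14.92 = 59.68/hr
ρ = λ/(cμ) = 22.81/59.68 = 0.3822
Stable ⇔ ρ < 1: YES
Spare capacity = cμ − λ = 59.68 − 22.81 = 36.87/hr

Final: ρ = 0.3822; stable; margin = 36.87/hr


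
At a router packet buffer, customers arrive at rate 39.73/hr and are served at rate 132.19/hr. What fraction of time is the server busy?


ρ = λ/μ = 39.73/132.19 = 0.3006

Final: 0.3006


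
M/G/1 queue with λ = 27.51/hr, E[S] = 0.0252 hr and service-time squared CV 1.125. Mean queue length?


ρ = λ·E[S] = 27.51·0.0252 = 0.6933
Lq = ρ²(1+C_s²)/(2(1−ρ)) = 0.4806·(1+1.125)/(2·0.3067)
= 0.4806·2.1250/0.6135 = 1.66468

Final: 1.66468


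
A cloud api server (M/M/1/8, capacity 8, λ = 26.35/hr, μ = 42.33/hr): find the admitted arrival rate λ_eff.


ρ = 0.6225; P_K = (1−ρ)ρ^8/(1−ρ^9) = 0.008632
λ_eff = λ(1 − P_K) = 26.35·(1 − 0.008632) = 26.35·0.991368 = 26.1225 /hr

Final: 26.1225 /hr


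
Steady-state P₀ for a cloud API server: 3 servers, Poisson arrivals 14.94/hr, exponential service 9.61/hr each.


a = λ/μ = 14.94/9.61 = 1.5546; ρ = a/c = 0.5182
Σ_{k=0}^{2} a^k/k! (terms k=0..2) = 1.00000 + 1.55463 + 1.20844 = 3.76307
Tail: a^3/(3!(1−ρ)) = 3.75735/(6·0.4818) = 1.29979
P₀ = 1/(3.76307 + 1.29979) = 1/5.06286 = 0.197517

Final: 0.197517


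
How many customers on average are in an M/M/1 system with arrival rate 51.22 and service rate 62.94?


ρ = λ/μ = 51.22/62.94 = 0.8138
L = ρ/(1−ρ) = 0.8138/(1 − 0.8138) = 0.8138/0.1862 = 4.3703

Final: 4.3703


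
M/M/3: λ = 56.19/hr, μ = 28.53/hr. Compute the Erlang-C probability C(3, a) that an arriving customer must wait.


a = λ/μ = 1.9695; ρ = a/3 = 0.6565
P₀ = 0.116066 (from M/M/c formula)
C(c,a) = [a^c/(c!(1−ρ))]·P₀ = [7.63962/(6·0.3435)]·0.116066
= 3.70678·0.116066 = 0.430232

Final: 0.430232


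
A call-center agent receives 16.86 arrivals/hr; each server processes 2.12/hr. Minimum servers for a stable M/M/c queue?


Stability requires cμ > λ ⇔ c > λ/μ.
λ/μ = 16.86/2.12 = 7.9528
Minimum integer c = ⌊7.9528⌋ + 1 = 8
Check: 8·2.12 = 16.96 > 16.86, while 7·2.12 = 14.84 ≤ 16.86

Final: 8 servers


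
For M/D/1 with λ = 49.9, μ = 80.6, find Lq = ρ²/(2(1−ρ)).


ρ = 49.9/80.6 = 0.6191
M/D/1: Lq = ρ²/(2(1−ρ)) = 0.3833/(2·0.3809) = 0.50315

Final: 0.50315


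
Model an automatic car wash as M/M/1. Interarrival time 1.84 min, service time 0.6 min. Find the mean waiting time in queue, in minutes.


λ = 60/1.84 = 32.6087 /hr
μ = 60/0.6 = 100.0000 /hr
ρ = λ/μ = 32.6087/100.0000 = 0.3261
Wq = ρ/(μ−λ) = 0.3261/(100.0000−32.6087) = 0.004839 hr
In minutes: 0.004839·60 = 0.2903 min

Final: 0.2903 min


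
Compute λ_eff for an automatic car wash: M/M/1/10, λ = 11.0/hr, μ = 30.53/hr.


ρ = 0.3603; P_K = (1−ρ)ρ^10/(1−ρ^11) = 0.00002359
λ_eff = λ(1 − P_K) = 11.0·(1 − 0.00002359) = 11.0·0.999976 = 10.9997 /hr

Final: 10.9997 /hr


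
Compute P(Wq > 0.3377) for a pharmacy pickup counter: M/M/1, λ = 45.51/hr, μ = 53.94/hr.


ρ = 45.51/53.94 = 0.8437
P(Wq > t) = ρ·e^{−(μ−λ)t} = 0.8437·e^{−2.8468}
= 0.8437·0.058029 = 0.048960

Final: 0.048960


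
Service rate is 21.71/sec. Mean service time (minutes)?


Mean service time = 1/μ = 1/21.71 second = 0.04606 second
In minutes: 0.04606 × 0.0166667 = 0.0007677 min

Final: 0.0007677 min


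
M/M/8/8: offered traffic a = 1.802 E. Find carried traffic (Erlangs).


B(8,1.802) = 0.0004550 (Erlang-B)
Carried load = a(1 − B) = 1.802·(1 − 0.0004550) = 1.802·0.999545 = 1.8012 E

Final: 1.8012 Erlangs


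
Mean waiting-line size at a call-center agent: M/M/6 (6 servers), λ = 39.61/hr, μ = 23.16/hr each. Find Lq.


a = λ/μ = 1.7103; ρ = a/6 = 0.2850
P₀ = 0.180713
Lq = P₀·a^c·ρ / (c!·(1−ρ)²) = 0.180713·25.02636·0.2850/(720·0.51116)
= 0.003503

Final: 0.003503


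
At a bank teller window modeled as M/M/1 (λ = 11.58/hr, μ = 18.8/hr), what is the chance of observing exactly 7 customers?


ρ = 11.58/18.8 = 0.6160
P_n = (1−ρ)·ρ^n = (1 − 0.6160)·0.6160^7 = 0.3840·0.033640 = 0.012919

Final: 0.012919


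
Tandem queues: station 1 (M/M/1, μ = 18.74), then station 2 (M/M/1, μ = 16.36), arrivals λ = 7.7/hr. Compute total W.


Each node sees arrival rate λ = 7.7/hr (tandem ⇒ throughput preserved).
W₁ = 1/(μ₁−λ) = 1/(18.74−7.7) = 0.09058 hr
W₂ = 1/(μ₂−λ) = 1/(16.36−7.7) = 0.11547 hr
W_total = W₁ + W₂ = 0.09058 + 0.11547 = 0.20605 hr

Final: 0.20605 hr


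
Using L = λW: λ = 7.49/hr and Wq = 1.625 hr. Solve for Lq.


Lq = λWq = 7.49·1.625 = 12.1713

Final: 12.1713


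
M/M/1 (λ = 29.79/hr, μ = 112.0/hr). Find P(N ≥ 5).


ρ = 29.79/112.0 = 0.2660
P(N ≥ n) = ρ^n = 0.2660^5 = 0.001331

Final: 0.001331


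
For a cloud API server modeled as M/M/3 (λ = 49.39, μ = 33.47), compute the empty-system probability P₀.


a = λ/μ = 49.39/33.47 = 1.4756; ρ = a/c = 0.4919
Σ_{k=0}^{2} a^k/k! (terms k=0..2) = 1.00000 + 1.47565 + 1.08877 = 3.56442
Tail: a^3/(3!(1−ρ)) = 3.21329/(6·0.5081) = 1.05399
P₀ = 1/(3.56442 + 1.05399) = 1/4.61841 = 0.216525

Final: 0.216525


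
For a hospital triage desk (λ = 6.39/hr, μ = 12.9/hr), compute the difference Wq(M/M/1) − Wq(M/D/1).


ρ = 6.39/12.9 = 0.4953
Wq(M/M/1) = ρ/(μ−λ) = 0.4953/6.51 = 0.07609 hr
Wq(M/D/1) = ρ/(2(μ−λ)) = 0.03805 hr
Savings = 0.07609 − 0.03805 = 0.03805 hr

Final: 0.03805 hr


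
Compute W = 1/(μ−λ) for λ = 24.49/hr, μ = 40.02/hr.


W = 1/(μ−λ) = 1/(40.02 − 24.49) = 1/15.53 = 0.06439 hr

Final: 0.06439 hr


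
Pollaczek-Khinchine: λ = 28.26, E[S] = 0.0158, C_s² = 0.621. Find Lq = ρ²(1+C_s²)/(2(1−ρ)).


ρ = λ·E[S] = 28.26·0.0158 = 0.4465
Lq = ρ²(1+C_s²)/(2(1−ρ)) = 0.1994·(1+0.621)/(2·0.5535)
= 0.1994·1.6210/1.1070 = 0.29194

Final: 0.29194


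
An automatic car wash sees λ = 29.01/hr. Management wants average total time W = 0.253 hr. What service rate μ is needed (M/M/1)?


W = 1/(μ−λ) ⇒ μ − λ = 1/W = 1/0.253 = 3.9526
μ = λ + 1/W = 29.01 + 3.9526 = 32.9626 per hr

Final: 32.9626 /hr


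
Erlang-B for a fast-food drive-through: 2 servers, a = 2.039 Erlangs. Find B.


B(c,a) = (a^c/c!) / Σ_{k=0}^{c} a^k/k!
a^2/2! = 2.078761
Σ terms (k=0..2): 1.00000 + 2.03900 + 2.07876 = 5.117761
B = 2.078761/5.117761 = 0.406186

Final: 0.406186


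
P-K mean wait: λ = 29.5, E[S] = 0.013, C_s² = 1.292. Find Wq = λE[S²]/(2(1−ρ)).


ρ = λ·E[S] = 29.5·0.013 = 0.3835
E[S²] = E[S]²(1+C_s²) = 0.013²·(1+1.292) = 0.0003873
Wq = λ·E[S²]/(2(1−ρ)) = 29.5·0.0003873/(2·0.6165) = 0.009267 hr

Final: 0.009267 hr


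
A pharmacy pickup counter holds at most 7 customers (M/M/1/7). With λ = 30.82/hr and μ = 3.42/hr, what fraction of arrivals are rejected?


ρ = λ/μ = 30.82/3.42 = 9.0117
P_K = (1−ρ)ρ^K/(1−ρ^(K+1)) = (-8.0117·4826648.786161)/(1 − 43496291.108035)
= -38669642.321874/-43496290.108035 = 0.889033

Final: 0.889033


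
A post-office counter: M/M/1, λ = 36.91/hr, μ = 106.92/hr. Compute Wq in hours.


ρ = 36.91/106.92 = 0.3452
Wq = ρ/(μ−λ) = 0.3452/(106.92 − 36.91) = 0.3452/70.01 = 0.004931 hr

Final: 0.004931 hr


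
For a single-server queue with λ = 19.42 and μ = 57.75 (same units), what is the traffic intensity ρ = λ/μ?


ρ = λ/μ = 19.42/57.75 = 0.3363

Final: 0.3363


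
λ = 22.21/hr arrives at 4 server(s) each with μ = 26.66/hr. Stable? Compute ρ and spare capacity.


Total capacity cμ = 4·26.66 = 106.64/hr
ρ = λ/(cμ) = 22.21/106.64 = 0.2083
Stable ⇔ ρ < 1: YES
Spare capacity = cμ − λ = 106.64 − 22.21 = 84.43/hr

Final: ρ = 0.2083; stable; margin = 84.43/hr


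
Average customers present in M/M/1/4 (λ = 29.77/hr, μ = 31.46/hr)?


ρ = 29.77/31.46 = 0.9463
L = ρ[1 − (K+1)ρ^K + Kρ^(K+1)] / [(1−ρ)(1−ρ^(K+1))]
Numerator: 0.9463·(1 − 5·0.801827 + 4·0.758753) = 0.024490
Denominator: (0.05372)·(0.241247) = 0.012960
L = 0.024490/0.012960 = 1.8897

Final: 1.8897


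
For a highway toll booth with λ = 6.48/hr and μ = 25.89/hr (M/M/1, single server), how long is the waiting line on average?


ρ = 6.48/25.89 = 0.2503
Lq = ρ²/(1−ρ) = 0.06264/0.7497 = 0.08356

Final: 0.08356


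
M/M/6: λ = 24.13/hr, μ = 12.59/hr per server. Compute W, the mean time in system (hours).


a = 1.9166; ρ = 0.3194; P₀ = 0.146938
Lq = P₀·a^c·ρ/(c!(1−ρ)²) = 0.006976
Wq = Lq/λ = 0.006976/24.13 = 0.0002891 hr
W = Wq + 1/μ = 0.0002891 + 0.07943 = 0.07972 hr

Final: 0.07972 hr


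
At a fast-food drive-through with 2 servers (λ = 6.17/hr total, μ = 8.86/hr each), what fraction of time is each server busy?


ρ = λ/(cμ) = 6.17/(2·8.86) = 6.17/17.72 = 0.3482

Final: 0.3482


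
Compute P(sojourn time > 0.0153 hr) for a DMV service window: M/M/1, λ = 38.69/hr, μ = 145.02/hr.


W ~ Exponential(μ−λ) for M/M/1.
μ − λ = 145.02 − 38.69 = 106.3300
P(W > t) = e^{−(μ−λ)t} = e^{−1.6268} = 0.196548

Final: 0.196548


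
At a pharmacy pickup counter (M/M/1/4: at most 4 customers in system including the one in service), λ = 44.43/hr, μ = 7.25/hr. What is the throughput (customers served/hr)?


ρ = 6.1283; P_K = (1−ρ)ρ^4/(1−ρ^5) = 0.836919
λ_eff = λ(1 − P_K) = 44.43·(1 − 0.836919) = 44.43·0.163081 = 7.2457 /hr

Final: 7.2457 /hr


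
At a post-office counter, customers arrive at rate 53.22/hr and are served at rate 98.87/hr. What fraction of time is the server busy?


ρ = λ/μ = 53.22/98.87 = 0.5383

Final: 0.5383


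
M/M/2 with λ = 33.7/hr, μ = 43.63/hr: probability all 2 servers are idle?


a = λ/μ = 33.7/43.63 = 0.7724; ρ = a/c = 0.3862
Σ_{k=0}^{1} a^k/k! (terms k=0..1) = 1.00000 + 0.77240 = 1.77240
Tail: a^2/(2!(1−ρ)) = 0.59661/(2·0.6138) = 0.48600
P₀ = 1/(1.77240 + 0.48600) = 1/2.25840 = 0.442791

Final: 0.442791


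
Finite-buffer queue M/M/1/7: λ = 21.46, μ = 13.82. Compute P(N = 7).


ρ = λ/μ = 21.46/13.82 = 1.5528
P_K = (1−ρ)ρ^K/(1−ρ^(K+1)) = (-0.5528·21.769664)/(1 − 33.804413)
= -12.034749/-32.804413 = 0.366864

Final: 0.366864


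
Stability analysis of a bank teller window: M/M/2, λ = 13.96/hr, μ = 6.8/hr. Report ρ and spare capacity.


Total capacity cμ = 2·6.8 = 13.60/hr
ρ = λ/(cμ) = 13.96/13.60 = 1.0265
Stable ⇔ ρ < 1: NO
Spare capacity = cμ − λ = 13.60 − 13.96 = -0.36/hr

Final: ρ = 1.0265; unstable; margin = -0.36/hr


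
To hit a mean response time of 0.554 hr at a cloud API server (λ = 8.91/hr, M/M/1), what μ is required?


W = 1/(μ−λ) ⇒ μ − λ = 1/W = 1/0.554 = 1.8051
μ = λ + 1/W = 8.91 + 1.8051 = 10.7151 per hr

Final: 10.7151 /hr


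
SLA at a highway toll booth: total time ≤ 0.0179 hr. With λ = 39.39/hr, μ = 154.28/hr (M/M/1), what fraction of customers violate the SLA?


W ~ Exponential(μ−λ) for M/M/1.
μ − λ = 154.28 − 39.39 = 114.8900
P(W > t) = e^{−(μ−λ)t} = e^{−2.0565} = 0.127897

Final: 0.127897


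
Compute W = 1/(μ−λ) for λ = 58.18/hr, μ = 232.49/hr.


W = 1/(μ−λ) = 1/(232.49 − 58.18) = 1/174.31 = 0.005737 hr

Final: 0.005737 hr


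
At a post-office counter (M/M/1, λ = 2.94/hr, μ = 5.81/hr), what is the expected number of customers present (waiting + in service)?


ρ = λ/μ = 2.94/5.81 = 0.5060
L = ρ/(1−ρ) = 0.5060/(1 − 0.5060) = 0.5060/0.4940 = 1.0244

Final: 1.0244


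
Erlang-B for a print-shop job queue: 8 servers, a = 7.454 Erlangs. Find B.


B(c,a) = (a^c/c!) / Σ_{k=0}^{c} a^k/k!
a^8/8! = 236.371213
Σ terms (k=0..8): 1.00000 + 7.45400 + 27.78106 + 69.02667 + 128.63120 + 191.76339 + 238.23405 + 253.68523 + 236.37121 = 1153.946806
B = 236.371213/1153.946806 = 0.204837

Final: 0.204837


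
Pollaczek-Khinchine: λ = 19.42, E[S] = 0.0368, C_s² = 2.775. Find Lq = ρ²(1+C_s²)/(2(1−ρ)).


ρ = λ·E[S] = 19.42·0.0368 = 0.7147
Lq = ρ²(1+C_s²)/(2(1−ρ)) = 0.5107·(1+2.775)/(2·0.2853)
= 0.5107·3.7750/0.5707 = 3.37841

Final: 3.37841


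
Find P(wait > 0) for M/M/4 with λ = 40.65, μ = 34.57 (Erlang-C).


a = λ/μ = 1.1759; ρ = a/4 = 0.2940
P₀ = 0.307596 (from M/M/c formula)
C(c,a) = [a^c/(c!(1−ρ))]·P₀ = [1.91181/(24·0.7060)]·0.307596
= 0.11283·0.307596 = 0.034705

Final: 0.034705


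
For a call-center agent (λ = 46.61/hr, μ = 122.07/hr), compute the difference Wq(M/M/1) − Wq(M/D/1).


ρ = 46.61/122.07 = 0.3818
Wq(M/M/1) = ρ/(μ−λ) = 0.3818/75.46 = 0.005060 hr
Wq(M/D/1) = ρ/(2(μ−λ)) = 0.002530 hr
Savings = 0.005060 − 0.002530 = 0.002530 hr

Final: 0.002530 hr


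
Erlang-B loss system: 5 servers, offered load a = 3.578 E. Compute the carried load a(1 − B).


B(5,3.578) = 0.161125 (Erlang-B)
Carried load = a(1 − B) = 3.578·(1 − 0.161125) = 3.578·0.838875 = 3.0015 E

Final: 3.0015 Erlangs


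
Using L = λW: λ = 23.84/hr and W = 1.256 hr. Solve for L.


L = λW = 23.84·1.256 = 29.9430

Final: 29.9430


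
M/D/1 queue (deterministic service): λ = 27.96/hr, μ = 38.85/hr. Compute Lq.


ρ = 27.96/38.85 = 0.7197
M/D/1: Lq = ρ²/(2(1−ρ)) = 0.5180/(2·0.2803) = 0.92390

Final: 0.92390


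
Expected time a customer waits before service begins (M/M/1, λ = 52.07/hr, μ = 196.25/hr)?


ρ = 52.07/196.25 = 0.2653
Wq = ρ/(μ−λ) = 0.2653/(196.25 − 52.07) = 0.2653/144.18 = 0.001840 hr

Final: 0.001840 hr


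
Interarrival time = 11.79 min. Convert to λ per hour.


λ = 1/(interarrival time) in consistent units.
1 hour = 60 min, so λ = 60/11.79 = 5.0891 per hour

Final: 5.0891 /hr


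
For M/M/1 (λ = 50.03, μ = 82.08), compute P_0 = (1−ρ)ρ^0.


ρ = 50.03/82.08 = 0.6095
P_n = (1−ρ)·ρ^n = (1 − 0.6095)·0.6095^0 = 0.3905·1.000000 = 0.390473

Final: 0.390473


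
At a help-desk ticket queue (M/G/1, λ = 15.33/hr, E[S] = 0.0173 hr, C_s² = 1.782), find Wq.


ρ = λ·E[S] = 15.33·0.0173 = 0.2652
E[S²] = E[S]²(1+C_s²) = 0.0173²·(1+1.782) = 0.0008326
Wq = λ·E[S²]/(2(1−ρ)) = 15.33·0.0008326/(2·0.7348) = 0.008686 hr

Final: 0.008686 hr


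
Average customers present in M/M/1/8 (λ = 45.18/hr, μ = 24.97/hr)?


ρ = 45.18/24.97 = 1.8094
L = ρ[1 − (K+1)ρ^K + Kρ^(K+1)] / [(1−ρ)(1−ρ^(K+1))]
Numerator: 1.8094·(1 − 9·114.873929 + 8·207.849583) = 1139.779597
Denominator: (-0.8094)·(-206.849583) = 167.418105
L = 1139.779597/167.418105 = 6.8080

Final: 6.8080


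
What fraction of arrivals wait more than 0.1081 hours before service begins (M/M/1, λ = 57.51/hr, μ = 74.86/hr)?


ρ = 57.51/74.86 = 0.7682
P(Wq > t) = ρ·e^{−(μ−λ)t} = 0.7682·e^{−1.8755}
= 0.7682·0.153273 = 0.117749

Final: 0.117749


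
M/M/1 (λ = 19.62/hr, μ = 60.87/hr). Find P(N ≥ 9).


ρ = 19.62/60.87 = 0.3223
P(N ≥ n) = ρ^n = 0.3223^9 = 0.00003755

Final: 0.00003755


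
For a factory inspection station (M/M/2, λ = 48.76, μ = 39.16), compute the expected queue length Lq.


a = λ/μ = 1.2451; ρ = a/2 = 0.6226
P₀ = 0.232609
Lq = P₀·a^c·ρ / (c!·(1−ρ)²) = 0.232609·1.55039·0.6226/(2·0.14245)
= 0.78807

Final: 0.78807


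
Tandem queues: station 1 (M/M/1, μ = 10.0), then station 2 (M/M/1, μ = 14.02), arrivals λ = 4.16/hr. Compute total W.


Each node sees arrival rate λ = 4.16/hr (tandem ⇒ throughput preserved).
W₁ = 1/(μ₁−λ) = 1/(10.0−4.16) = 0.17123 hr
W₂ = 1/(μ₂−λ) = 1/(14.02−4.16) = 0.10142 hr
W_total = W₁ + W₂ = 0.17123 + 0.10142 = 0.27265 hr

Final: 0.27265 hr


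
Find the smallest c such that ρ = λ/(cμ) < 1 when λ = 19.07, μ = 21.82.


Stability requires cμ > λ ⇔ c > λ/μ.
λ/μ = 19.07/21.82 = 0.8740
Minimum integer c = ⌊0.8740⌋ + 1 = 1
Check: 1·21.82 = 21.82 > 19.07, while 0·21.82 = 0.00 ≤ 19.07

Final: 1 servers


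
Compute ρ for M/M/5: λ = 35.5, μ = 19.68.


ρ = λ/(cμ) = 35.5/(5·19.68) = 35.5/98.40 = 0.3608

Final: 0.3608


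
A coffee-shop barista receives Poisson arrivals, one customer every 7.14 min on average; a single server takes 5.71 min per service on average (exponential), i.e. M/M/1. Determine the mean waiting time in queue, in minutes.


λ = 60/7.14 = 8.4034 /hr
μ = 60/5.71 = 10.5079 /hr
ρ = λ/μ = 8.4034/10.5079 = 0.7997
Wq = ρ/(μ−λ) = 0.7997/(10.5079−8.4034) = 0.38000 hr
In minutes: 0.38000·60 = 22.800 min

Final: 22.800 min


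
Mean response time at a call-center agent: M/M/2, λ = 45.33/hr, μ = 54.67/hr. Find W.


a = 0.8292; ρ = 0.4146; P₀ = 0.413849
Lq = P₀·a^c·ρ/(c!(1−ρ)²) = 0.17209
Wq = Lq/λ = 0.17209/45.33 = 0.003796 hr
W = Wq + 1/μ = 0.003796 + 0.01829 = 0.02209 hr

Final: 0.02209 hr


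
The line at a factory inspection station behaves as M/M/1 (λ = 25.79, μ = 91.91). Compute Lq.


ρ = 25.79/91.91 = 0.2806
Lq = ρ²/(1−ρ) = 0.07874/0.7194 = 0.1094

Final: 0.1094


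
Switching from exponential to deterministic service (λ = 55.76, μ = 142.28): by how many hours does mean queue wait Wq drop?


ρ = 55.76/142.28 = 0.3919
Wq(M/M/1) = ρ/(μ−λ) = 0.3919/86.52 = 0.004530 hr
Wq(M/D/1) = ρ/(2(μ−λ)) = 0.002265 hr
Savings = 0.004530 − 0.002265 = 0.002265 hr

Final: 0.002265 hr


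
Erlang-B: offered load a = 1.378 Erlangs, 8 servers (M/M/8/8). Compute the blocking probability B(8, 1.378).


B(c,a) = (a^c/c!) / Σ_{k=0}^{c} a^k/k!
a^8/8! = 0.0003225
Σ terms (k=0..8): 1.00000 + 1.37800 + 0.94944 + 0.43611 + 0.15024 + 0.04141 + 0.009510 + 0.001872 + 0.0003225 = 3.966903
B = 0.0003225/3.966903 = 0.00008129

Final: 0.00008129


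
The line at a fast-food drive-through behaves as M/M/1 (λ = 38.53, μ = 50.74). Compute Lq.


ρ = 38.53/50.74 = 0.7594
Lq = ρ²/(1−ρ) = 0.5766/0.2406 = 2.3962

Final: 2.3962


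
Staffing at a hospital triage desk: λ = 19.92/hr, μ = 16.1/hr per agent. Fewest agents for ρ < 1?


Stability requires cμ > λ ⇔ c > λ/μ.
λ/μ = 19.92/16.1 = 1.2373
Minimum integer c = ⌊1.2373⌋ + 1 = 2
Check: 2·16.1 = 32.20 > 19.92, while 1·16.1 = 16.10 ≤ 19.92

Final: 2 servers


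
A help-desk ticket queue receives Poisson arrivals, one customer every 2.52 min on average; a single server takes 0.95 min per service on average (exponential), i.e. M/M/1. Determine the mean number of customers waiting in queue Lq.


λ = 60/2.52 = 23.8095 /hr
μ = 60/0.95 = 63.1579 /hr
ρ = λ/μ = 23.8095/63.1579 = 0.3770
Lq = ρ²/(1−ρ) = 0.1421/0.6230 = 0.2281

Final: 0.2281


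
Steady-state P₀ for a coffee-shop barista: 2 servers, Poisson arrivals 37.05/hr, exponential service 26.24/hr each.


a = λ/μ = 37.05/26.24 = 1.4120; ρ = a/c = 0.7060
Σ_{k=0}^{1} a^k/k! (terms k=0..1) = 1.00000 + 1.41197 = 2.41197
Tail: a^2/(2!(1−ρ)) = 1.99365/(2·0.2940) = 3.39037
P₀ = 1/(2.41197 + 3.39037) = 1/5.80233 = 0.172344

Final: 0.172344


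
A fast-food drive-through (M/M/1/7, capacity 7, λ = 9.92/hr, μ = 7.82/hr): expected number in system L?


ρ = 9.92/7.82 = 1.2685
L = ρ[1 − (K+1)ρ^K + Kρ^(K+1)] / [(1−ρ)(1−ρ^(K+1))]
Numerator: 1.2685·(1 − 8·5.286089 + 7·6.705626) = 7.168121
Denominator: (-0.2685)·(-5.705626) = 1.532201
L = 7.168121/1.532201 = 4.6783

Final: 4.6783


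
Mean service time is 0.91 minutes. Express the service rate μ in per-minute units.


μ = 1/(service time) in consistent units.
1 minute = 1 min, so μ = 1/0.91 = 1.0989 per minute

Final: 1.0989 /min


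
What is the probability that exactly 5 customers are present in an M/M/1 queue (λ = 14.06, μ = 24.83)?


ρ = 14.06/24.83 = 0.5663
P_n = (1−ρ)·ρ^n = (1 − 0.5663)·0.5663^5 = 0.4337·0.058216 = 0.025251

Final: 0.025251


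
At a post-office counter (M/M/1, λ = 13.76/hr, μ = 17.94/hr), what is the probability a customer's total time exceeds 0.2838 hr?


W ~ Exponential(μ−λ) for M/M/1.
μ − λ = 17.94 − 13.76 = 4.1800
P(W > t) = e^{−(μ−λ)t} = e^{−1.1863} = 0.305354

Final: 0.305354


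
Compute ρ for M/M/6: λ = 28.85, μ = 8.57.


ρ = λ/(cμ) = 28.85/(6·8.57) = 28.85/51.42 = 0.5611

Final: 0.5611


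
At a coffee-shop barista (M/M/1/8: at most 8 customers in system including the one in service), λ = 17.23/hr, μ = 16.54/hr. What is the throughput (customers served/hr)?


ρ = 1.0417; P_K = (1−ρ)ρ^8/(1−ρ^9) = 0.130119
λ_eff = λ(1 − P_K) = 17.23·(1 − 0.130119) = 17.23·0.869881 = 14.9880 /hr

Final: 14.9880 /hr


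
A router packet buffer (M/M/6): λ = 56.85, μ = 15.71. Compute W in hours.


a = 3.6187; ρ = 0.6031; P₀ = 0.025485
Lq = P₀·a^c·ρ/(c!(1−ρ)²) = 0.30434
Wq = Lq/λ = 0.30434/56.85 = 0.005353 hr
W = Wq + 1/μ = 0.005353 + 0.06365 = 0.06901 hr

Final: 0.06901 hr


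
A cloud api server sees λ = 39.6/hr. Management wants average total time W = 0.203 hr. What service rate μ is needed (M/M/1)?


W = 1/(μ−λ) ⇒ μ − λ = 1/W = 1/0.203 = 4.9261
μ = λ + 1/W = 39.6 + 4.9261 = 44.5261 per hr

Final: 44.5261 /hr


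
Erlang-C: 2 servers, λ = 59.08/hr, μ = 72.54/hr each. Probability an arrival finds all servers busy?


a = λ/μ = 0.8144; ρ = a/2 = 0.4072
P₀ = 0.421238 (from M/M/c formula)
C(c,a) = [a^c/(c!(1−ρ))]·P₀ = [0.66332/(2·0.5928)]·0.421238
= 0.55951·0.421238 = 0.235685

Final: 0.235685


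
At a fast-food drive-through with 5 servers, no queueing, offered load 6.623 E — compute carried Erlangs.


B(5,6.623) = 0.401733 (Erlang-B)
Carried load = a(1 − B) = 6.623·(1 − 0.401733) = 6.623·0.598267 = 3.9623 E

Final: 3.9623 Erlangs


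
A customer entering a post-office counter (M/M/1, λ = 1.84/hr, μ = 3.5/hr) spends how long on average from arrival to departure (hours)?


W = 1/(μ−λ) = 1/(3.5 − 1.84) = 1/1.66 = 0.6024 hr

Final: 0.6024 hr


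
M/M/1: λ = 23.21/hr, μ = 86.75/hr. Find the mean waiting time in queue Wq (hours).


ρ = 23.21/86.75 = 0.2676
Wq = ρ/(μ−λ) = 0.2676/(86.75 − 23.21) = 0.2676/63.54 = 0.004211 hr

Final: 0.004211 hr


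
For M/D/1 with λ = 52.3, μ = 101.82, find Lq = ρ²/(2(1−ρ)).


ρ = 52.3/101.82 = 0.5137
M/D/1: Lq = ρ²/(2(1−ρ)) = 0.2638/(2·0.4863) = 0.27124

Final: 0.27124


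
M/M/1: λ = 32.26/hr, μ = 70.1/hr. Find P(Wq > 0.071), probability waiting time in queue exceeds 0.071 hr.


ρ = 32.26/70.1 = 0.4602
P(Wq > t) = ρ·e^{−(μ−λ)t} = 0.4602·e^{−2.6866}
= 0.4602·0.068109 = 0.031344

Final: 0.031344


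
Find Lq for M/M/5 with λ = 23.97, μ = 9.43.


a = λ/μ = 2.5419; ρ = a/5 = 0.5084
P₀ = 0.076640
Lq = P₀·a^c·ρ / (c!·(1−ρ)²) = 0.076640·106.11620·0.5084/(120·0.24169)
= 0.14255

Final: 0.14255


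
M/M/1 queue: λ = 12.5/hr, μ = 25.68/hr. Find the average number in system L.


ρ = λ/μ = 12.5/25.68 = 0.4868
L = ρ/(1−ρ) = 0.4868/(1 − 0.4868) = 0.4868/0.5132 = 0.9484

Final: 0.9484


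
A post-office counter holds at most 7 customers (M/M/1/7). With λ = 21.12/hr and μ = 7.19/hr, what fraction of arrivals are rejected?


ρ = λ/μ = 21.12/7.19 = 2.9374
P_K = (1−ρ)ρ^K/(1−ρ^(K+1)) = (-1.9374·1886.927285)/(1 − 5542.684875)
= -3655.757590/-5541.684875 = 0.659683

Final: 0.659683


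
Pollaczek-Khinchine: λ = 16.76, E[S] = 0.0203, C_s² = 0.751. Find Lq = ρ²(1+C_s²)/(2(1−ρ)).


ρ = λ·E[S] = 16.76·0.0203 = 0.3402
Lq = ρ²(1+C_s²)/(2(1−ρ)) = 0.1158·(1+0.751)/(2·0.6598)
= 0.1158·1.7510/1.3195 = 0.15360

Final: 0.15360


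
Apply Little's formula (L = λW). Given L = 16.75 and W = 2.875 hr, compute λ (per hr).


λ = L/W = 16.75/2.875 = 5.8261 /hr

Final: 5.8261 /hr


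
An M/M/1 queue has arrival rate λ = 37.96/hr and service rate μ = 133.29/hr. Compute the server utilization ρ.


ρ = λ/μ = 37.96/133.29 = 0.2848

Final: 0.2848


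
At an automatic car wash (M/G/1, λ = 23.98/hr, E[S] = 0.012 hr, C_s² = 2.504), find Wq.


ρ = λ·E[S] = 23.98·0.012 = 0.2878
E[S²] = E[S]²(1+C_s²) = 0.012²·(1+2.504) = 0.0005046
Wq = λ·E[S²]/(2(1−ρ)) = 23.98·0.0005046/(2·0.7122) = 0.008494 hr

Final: 0.008494 hr


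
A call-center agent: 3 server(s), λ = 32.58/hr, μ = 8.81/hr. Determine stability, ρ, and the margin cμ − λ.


Total capacity cμ = 3·8.81 = 26.43/hr
ρ = λ/(cμ) = 32.58/26.43 = 1.2327
Stable ⇔ ρ < 1: NO
Spare capacity = cμ − λ = 26.43 − 32.58 = -6.15/hr

Final: ρ = 1.2327; unstable; margin = -6.15/hr


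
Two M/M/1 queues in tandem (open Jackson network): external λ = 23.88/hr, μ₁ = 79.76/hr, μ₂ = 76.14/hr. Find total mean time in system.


Each node sees arrival rate λ = 23.88/hr (tandem ⇒ throughput preserved).
W₁ = 1/(μ₁−λ) = 1/(79.76−23.88) = 0.01790 hr
W₂ = 1/(μ₂−λ) = 1/(76.14−23.88) = 0.01914 hr
W_total = W₁ + W₂ = 0.01790 + 0.01914 = 0.03703 hr

Final: 0.03703 hr


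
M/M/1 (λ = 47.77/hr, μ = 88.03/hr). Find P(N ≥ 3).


ρ = 47.77/88.03 = 0.5427
P(N ≥ n) = ρ^n = 0.5427^3 = 0.159799

Final: 0.159799


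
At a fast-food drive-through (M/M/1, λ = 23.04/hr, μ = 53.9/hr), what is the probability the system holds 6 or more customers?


ρ = 23.04/53.9 = 0.4275
P(N ≥ n) = ρ^n = 0.4275^6 = 0.006100

Final: 0.006100


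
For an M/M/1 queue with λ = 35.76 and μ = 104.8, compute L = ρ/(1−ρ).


ρ = λ/μ = 35.76/104.8 = 0.3412
L = ρ/(1−ρ) = 0.3412/(1 − 0.3412) = 0.3412/0.6588 = 0.5180

Final: 0.5180


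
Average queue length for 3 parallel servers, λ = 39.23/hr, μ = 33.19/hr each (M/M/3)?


a = λ/μ = 1.1820; ρ = a/3 = 0.3940
P₀ = 0.299879
Lq = P₀·a^c·ρ / (c!·(1−ρ)²) = 0.299879·1.65133·0.3940/(6·0.36724)
= 0.08854

Final: 0.08854


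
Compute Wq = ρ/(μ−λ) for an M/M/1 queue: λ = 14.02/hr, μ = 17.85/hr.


ρ = 14.02/17.85 = 0.7854
Wq = ρ/(μ−λ) = 0.7854/(17.85 − 14.02) = 0.7854/3.83 = 0.2051 hr

Final: 0.2051 hr


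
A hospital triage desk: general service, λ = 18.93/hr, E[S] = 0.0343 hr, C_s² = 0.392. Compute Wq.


ρ = λ·E[S] = 18.93·0.0343 = 0.6493
E[S²] = E[S]²(1+C_s²) = 0.0343²·(1+0.392) = 0.001638
Wq = λ·E[S²]/(2(1−ρ)) = 18.93·0.001638/(2·0.3507) = 0.04420 hr

Final: 0.04420 hr


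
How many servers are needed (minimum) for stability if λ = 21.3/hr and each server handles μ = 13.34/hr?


Stability requires cμ > λ ⇔ c > λ/μ.
λ/μ = 21.3/13.34 = 1.5967
Minimum integer c = ⌊1.5967⌋ + 1 = 2
Check: 2·13.34 = 26.68 > 21.3, while 1·13.34 = 13.34 ≤ 21.3

Final: 2 servers


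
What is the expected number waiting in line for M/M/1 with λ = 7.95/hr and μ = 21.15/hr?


ρ = 7.95/21.15 = 0.3759
Lq = ρ²/(1−ρ) = 0.1413/0.6241 = 0.2264

Final: 0.2264


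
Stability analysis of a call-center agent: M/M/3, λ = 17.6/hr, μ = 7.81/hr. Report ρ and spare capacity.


Total capacity cμ = 3·7.81 = 23.43/hr
ρ = λ/(cμ) = 17.6/23.43 = 0.7512
Stable ⇔ ρ < 1: YES
Spare capacity = cμ − λ = 23.43 − 17.6 = 5.83/hr

Final: ρ = 0.7512; stable; margin = 5.83/hr


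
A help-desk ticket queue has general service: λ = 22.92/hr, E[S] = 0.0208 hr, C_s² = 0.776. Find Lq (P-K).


ρ = λ·E[S] = 22.92·0.0208 = 0.4767
Lq = ρ²(1+C_s²)/(2(1−ρ)) = 0.2273·(1+0.776)/(2·0.5233)
= 0.2273·1.7760/1.0465 = 0.38570

Final: 0.38570


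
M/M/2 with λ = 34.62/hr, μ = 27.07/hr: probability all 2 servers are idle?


a = λ/μ = 34.62/27.07 = 1.2789; ρ = a/c = 0.6395
Σ_{k=0}^{1} a^k/k! (terms k=0..1) = 1.00000 + 1.27891 = 2.27891
Tail: a^2/(2!(1−ρ)) = 1.63560/(2·0.3605) = 2.26822
P₀ = 1/(2.27891 + 2.26822) = 1/4.54713 = 0.219919

Final: 0.219919


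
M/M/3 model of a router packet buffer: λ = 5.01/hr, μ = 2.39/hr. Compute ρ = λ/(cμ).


ρ = λ/(cμ) = 5.01/(3·2.39) = 5.01/7.17 = 0.6987

Final: 0.6987


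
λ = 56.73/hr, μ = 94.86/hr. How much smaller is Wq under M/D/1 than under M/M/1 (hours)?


ρ = 56.73/94.86 = 0.5980
Wq(M/M/1) = ρ/(μ−λ) = 0.5980/38.13 = 0.01568 hr
Wq(M/D/1) = ρ/(2(μ−λ)) = 0.007842 hr
Savings = 0.01568 − 0.007842 = 0.007842 hr

Final: 0.007842 hr


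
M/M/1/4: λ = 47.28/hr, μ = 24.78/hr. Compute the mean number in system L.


ρ = 47.28/24.78 = 1.9080
L = ρ[1 − (K+1)ρ^K + Kρ^(K+1)] / [(1−ρ)(1−ρ^(K+1))]
Numerator: 1.9080·(1 − 5·13.252709 + 4·25.286040) = 68.459869
Denominator: (-0.9080)·(-24.286040) = 22.051490
L = 68.459869/22.051490 = 3.1045

Final: 3.1045


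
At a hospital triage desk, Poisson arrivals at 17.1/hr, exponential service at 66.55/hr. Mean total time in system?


W = 1/(μ−λ) = 1/(66.55 − 17.1) = 1/49.45 = 0.02022 hr

Final: 0.02022 hr


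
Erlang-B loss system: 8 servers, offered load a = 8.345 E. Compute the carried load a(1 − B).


B(8,8.345) = 0.254507 (Erlang-B)
Carried load = a(1 − B) = 8.345·(1 − 0.254507) = 8.345·0.745493 = 6.2211 E

Final: 6.2211 Erlangs


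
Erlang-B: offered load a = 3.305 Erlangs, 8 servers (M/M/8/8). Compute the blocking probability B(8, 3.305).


B(c,a) = (a^c/c!) / Σ_{k=0}^{c} a^k/k!
a^8/8! = 0.353062
Σ terms (k=0..8): 1.00000 + 3.30500 + 5.46151 + 6.01677 + 4.97135 + 3.28606 + 1.81007 + 0.85461 + 0.35306 = 27.058446
B = 0.353062/27.058446 = 0.013048

Final: 0.013048


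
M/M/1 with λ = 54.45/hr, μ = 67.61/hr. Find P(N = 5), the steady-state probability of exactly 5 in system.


ρ = 54.45/67.61 = 0.8054
P_n = (1−ρ)·ρ^n = (1 − 0.8054)·0.8054^5 = 0.1946·0.338793 = 0.065945

Final: 0.065945


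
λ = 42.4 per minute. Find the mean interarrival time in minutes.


Mean interarrival time = 1/λ = 1/42.4 minute = 0.02358 minute
In minutes: 0.02358 × 1 = 0.02358 min

Final: 0.02358 min


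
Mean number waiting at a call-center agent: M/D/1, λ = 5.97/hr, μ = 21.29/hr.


ρ = 5.97/21.29 = 0.2804
M/D/1: Lq = ρ²/(2(1−ρ)) = 0.07863/(2·0.7196) = 0.05464

Final: 0.05464


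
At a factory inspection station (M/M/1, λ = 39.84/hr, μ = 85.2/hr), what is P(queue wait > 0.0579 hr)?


ρ = 39.84/85.2 = 0.4676
P(Wq > t) = ρ·e^{−(μ−λ)t} = 0.4676·e^{−2.6263}
= 0.4676·0.072342 = 0.033828

Final: 0.033828


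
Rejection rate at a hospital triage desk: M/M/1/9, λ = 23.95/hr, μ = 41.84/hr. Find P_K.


ρ = λ/μ = 23.95/41.84 = 0.5724
P_K = (1−ρ)ρ^K/(1−ρ^(K+1)) = (0.4276·0.006598)/(1 − 0.003777)
= 0.002821/0.996223 = 0.002832

Final: 0.002832


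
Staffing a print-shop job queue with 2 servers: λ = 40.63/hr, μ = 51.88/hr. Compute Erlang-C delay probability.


a = λ/μ = 0.7832; ρ = a/2 = 0.3916
P₀ = 0.437219 (from M/M/c formula)
C(c,a) = [a^c/(c!(1−ρ))]·P₀ = [0.61333/(2·0.6084)]·0.437219
= 0.50403·0.437219 = 0.220372

Final: 0.220372


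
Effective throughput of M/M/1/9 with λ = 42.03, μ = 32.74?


ρ = 1.2838; P_K = (1−ρ)ρ^9/(1−ρ^10) = 0.240845
λ_eff = λ(1 − P_K) = 42.03·(1 − 0.240845) = 42.03·0.759155 = 31.9073 /hr

Final: 31.9073 /hr


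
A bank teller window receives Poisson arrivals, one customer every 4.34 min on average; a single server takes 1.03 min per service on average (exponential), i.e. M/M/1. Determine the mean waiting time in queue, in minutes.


λ = 60/4.34 = 13.8249 /hr
μ = 60/1.03 = 58.2524 /hr
ρ = λ/μ = 13.8249/58.2524 = 0.2373
Wq = ρ/(μ−λ) = 0.2373/(58.2524−13.8249) = 0.005342 hr
In minutes: 0.005342·60 = 0.3205 min

Final: 0.3205 min


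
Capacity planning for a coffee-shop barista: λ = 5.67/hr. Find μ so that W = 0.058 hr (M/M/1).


W = 1/(μ−λ) ⇒ μ − λ = 1/W = 1/0.058 = 17.2414
μ = λ + 1/W = 5.67 + 17.2414 = 22.9114 per hr

Final: 22.9114 /hr


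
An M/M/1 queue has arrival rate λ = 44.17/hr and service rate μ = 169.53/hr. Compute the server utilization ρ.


ρ = λ/μ = 44.17/169.53 = 0.2605

Final: 0.2605


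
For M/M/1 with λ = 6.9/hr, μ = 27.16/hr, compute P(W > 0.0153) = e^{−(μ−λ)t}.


W ~ Exponential(μ−λ) for M/M/1.
μ − λ = 27.16 − 6.9 = 20.2600
P(W > t) = e^{−(μ−λ)t} = e^{−0.3100} = 0.733463

Final: 0.733463


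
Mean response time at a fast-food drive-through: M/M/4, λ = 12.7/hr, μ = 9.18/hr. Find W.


a = 1.3834; ρ = 0.3459; P₀ = 0.249065
Lq = P₀·a^c·ρ/(c!(1−ρ)²) = 0.03073
Wq = Lq/λ = 0.03073/12.7 = 0.002419 hr
W = Wq + 1/μ = 0.002419 + 0.10893 = 0.11135 hr

Final: 0.11135 hr


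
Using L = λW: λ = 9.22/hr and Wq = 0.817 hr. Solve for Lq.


Lq = λWq = 9.22·0.817 = 7.5327

Final: 7.5327


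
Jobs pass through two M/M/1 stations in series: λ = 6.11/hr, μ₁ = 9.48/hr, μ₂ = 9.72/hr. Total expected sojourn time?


Each node sees arrival rate λ = 6.11/hr (tandem ⇒ throughput preserved).
W₁ = 1/(μ₁−λ) = 1/(9.48−6.11) = 0.29674 hr
W₂ = 1/(μ₂−λ) = 1/(9.72−6.11) = 0.27701 hr
W_total = W₁ + W₂ = 0.29674 + 0.27701 = 0.57374 hr

Final: 0.57374 hr


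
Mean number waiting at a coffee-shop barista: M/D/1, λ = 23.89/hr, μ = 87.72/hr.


ρ = 23.89/87.72 = 0.2723
M/D/1: Lq = ρ²/(2(1−ρ)) = 0.07417/(2·0.7277) = 0.05097

Final: 0.05097


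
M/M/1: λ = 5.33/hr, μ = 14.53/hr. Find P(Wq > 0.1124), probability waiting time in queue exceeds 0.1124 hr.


ρ = 5.33/14.53 = 0.3668
P(Wq > t) = ρ·e^{−(μ−λ)t} = 0.3668·e^{−1.0341}
= 0.3668·0.355553 = 0.130427

Final: 0.130427


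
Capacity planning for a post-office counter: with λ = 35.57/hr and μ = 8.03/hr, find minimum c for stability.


Stability requires cμ > λ ⇔ c > λ/μ.
λ/μ = 35.57/8.03 = 4.4296
Minimum integer c = ⌊4.4296⌋ + 1 = 5
Check: 5·8.03 = 40.15 > 35.57, while 4·8.03 = 32.12 ≤ 35.57

Final: 5 servers


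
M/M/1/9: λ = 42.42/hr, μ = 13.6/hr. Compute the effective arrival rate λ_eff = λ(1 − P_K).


ρ = 3.1191; P_K = (1−ρ)ρ^9/(1−ρ^10) = 0.679404
λ_eff = λ(1 − P_K) = 42.42·(1 − 0.679404) = 42.42·0.320596 = 13.5997 /hr

Final: 13.5997 /hr


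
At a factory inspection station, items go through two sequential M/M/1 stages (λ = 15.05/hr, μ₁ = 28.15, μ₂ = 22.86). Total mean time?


Each node sees arrival rate λ = 15.05/hr (tandem ⇒ throughput preserved).
W₁ = 1/(μ₁−λ) = 1/(28.15−15.05) = 0.07634 hr
W₂ = 1/(μ₂−λ) = 1/(22.86−15.05) = 0.12804 hr
W_total = W₁ + W₂ = 0.07634 + 0.12804 = 0.20438 hr

Final: 0.20438 hr


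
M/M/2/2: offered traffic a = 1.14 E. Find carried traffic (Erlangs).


B(2,1.14) = 0.232920 (Erlang-B)
Carried load = a(1 − B) = 1.14·(1 − 0.232920) = 1.14·0.767080 = 0.8745 E

Final: 0.8745 Erlangs
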